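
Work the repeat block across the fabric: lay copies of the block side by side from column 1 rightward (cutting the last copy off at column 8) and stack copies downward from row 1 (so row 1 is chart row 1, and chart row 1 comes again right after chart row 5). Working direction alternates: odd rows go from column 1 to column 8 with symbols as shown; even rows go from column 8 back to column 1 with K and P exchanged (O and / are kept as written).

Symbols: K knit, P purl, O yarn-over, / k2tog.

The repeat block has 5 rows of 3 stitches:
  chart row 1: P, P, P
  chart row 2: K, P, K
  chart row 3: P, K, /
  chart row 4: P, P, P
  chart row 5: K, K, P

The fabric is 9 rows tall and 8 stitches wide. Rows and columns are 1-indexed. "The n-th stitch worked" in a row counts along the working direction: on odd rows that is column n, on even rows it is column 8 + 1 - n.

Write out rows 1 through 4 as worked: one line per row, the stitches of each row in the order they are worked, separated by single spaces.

Rows as worked:
P P P P P P P P
K P P K P P K P
P K / P K / P K
K K K K K K K K

Derivation:
Row 1: chart row 1, RS - tile across columns 1-8 and work as-is.
Row 2: chart row 2, WS - tiled (columns 1-8): K P K K P K K P; work from column 8 back to 1 with K<->P swapped.
Row 3: chart row 3, RS - tile across columns 1-8 and work as-is.
Row 4: chart row 4, WS - tiled (columns 1-8): P P P P P P P P; work from column 8 back to 1 with K<->P swapped.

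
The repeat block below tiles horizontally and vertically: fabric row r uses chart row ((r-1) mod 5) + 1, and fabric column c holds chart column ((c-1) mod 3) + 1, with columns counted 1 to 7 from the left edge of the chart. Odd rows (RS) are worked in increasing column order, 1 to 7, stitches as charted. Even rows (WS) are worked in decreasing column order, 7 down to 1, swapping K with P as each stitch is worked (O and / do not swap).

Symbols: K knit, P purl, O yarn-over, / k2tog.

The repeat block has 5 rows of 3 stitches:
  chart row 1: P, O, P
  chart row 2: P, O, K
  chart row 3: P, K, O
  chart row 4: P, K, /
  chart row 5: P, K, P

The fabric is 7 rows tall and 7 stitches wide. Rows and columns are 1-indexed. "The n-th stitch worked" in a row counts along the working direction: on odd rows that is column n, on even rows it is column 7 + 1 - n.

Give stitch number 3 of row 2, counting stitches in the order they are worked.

For row 2: chart row = ((2-1) mod 5) + 1 = 2; this is a WS (even) row.
Chart row 2 tiled across columns 1-7: P O K P O K P
WS: work from column 7 back to column 1 (reverse the tiled row), swapping K<->P (O and / unchanged).
Row 2 as worked: K P O K P O K
Stitch 3 in working order -> O

Result:
O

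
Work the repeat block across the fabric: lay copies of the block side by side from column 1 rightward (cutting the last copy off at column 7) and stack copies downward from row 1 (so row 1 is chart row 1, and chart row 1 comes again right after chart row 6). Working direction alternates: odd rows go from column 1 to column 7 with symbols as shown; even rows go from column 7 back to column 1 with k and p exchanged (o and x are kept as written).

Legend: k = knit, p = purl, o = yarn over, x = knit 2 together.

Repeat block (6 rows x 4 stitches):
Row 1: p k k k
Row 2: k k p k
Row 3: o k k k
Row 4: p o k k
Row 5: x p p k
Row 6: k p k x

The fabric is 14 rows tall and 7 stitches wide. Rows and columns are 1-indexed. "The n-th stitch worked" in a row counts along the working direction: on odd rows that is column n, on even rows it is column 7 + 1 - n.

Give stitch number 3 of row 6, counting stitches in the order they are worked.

== STITCH ==
p

Derivation:
Row 6 uses chart row ((6-1) mod 6)+1 = 6. Row 6 is even, so WS.
Chart row 6 tiled across columns 1-7: k p k x k p k
Wrong side: read the tiled row from column 7 down to 1 and exchange k with p (leave o, x).
Row 6 as worked: p k p x p k p
Counting 3 along the worked row gives p.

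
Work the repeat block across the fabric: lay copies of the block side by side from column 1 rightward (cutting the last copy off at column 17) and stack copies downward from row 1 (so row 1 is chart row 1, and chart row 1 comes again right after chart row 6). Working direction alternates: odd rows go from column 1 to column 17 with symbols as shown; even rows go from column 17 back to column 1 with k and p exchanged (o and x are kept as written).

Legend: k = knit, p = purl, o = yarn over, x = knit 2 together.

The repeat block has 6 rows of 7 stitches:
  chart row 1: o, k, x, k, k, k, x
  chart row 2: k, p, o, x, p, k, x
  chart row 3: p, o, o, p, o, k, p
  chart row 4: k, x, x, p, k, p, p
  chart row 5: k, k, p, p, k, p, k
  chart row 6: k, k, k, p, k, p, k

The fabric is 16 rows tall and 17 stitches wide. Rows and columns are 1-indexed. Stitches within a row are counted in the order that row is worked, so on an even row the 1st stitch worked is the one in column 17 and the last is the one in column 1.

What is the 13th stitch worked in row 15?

Stitch:
k

Derivation:
Row 15: (15-1) mod 6 = 2, so use chart row 3. Odd row -> RS.
Chart row 3 tiled across columns 1-17: p o o p o k p p o o p o k p p o o
RS: work column 1 to column 17, symbols as charted — the tiled row is the row as worked.
Counting 13 along the worked row gives k.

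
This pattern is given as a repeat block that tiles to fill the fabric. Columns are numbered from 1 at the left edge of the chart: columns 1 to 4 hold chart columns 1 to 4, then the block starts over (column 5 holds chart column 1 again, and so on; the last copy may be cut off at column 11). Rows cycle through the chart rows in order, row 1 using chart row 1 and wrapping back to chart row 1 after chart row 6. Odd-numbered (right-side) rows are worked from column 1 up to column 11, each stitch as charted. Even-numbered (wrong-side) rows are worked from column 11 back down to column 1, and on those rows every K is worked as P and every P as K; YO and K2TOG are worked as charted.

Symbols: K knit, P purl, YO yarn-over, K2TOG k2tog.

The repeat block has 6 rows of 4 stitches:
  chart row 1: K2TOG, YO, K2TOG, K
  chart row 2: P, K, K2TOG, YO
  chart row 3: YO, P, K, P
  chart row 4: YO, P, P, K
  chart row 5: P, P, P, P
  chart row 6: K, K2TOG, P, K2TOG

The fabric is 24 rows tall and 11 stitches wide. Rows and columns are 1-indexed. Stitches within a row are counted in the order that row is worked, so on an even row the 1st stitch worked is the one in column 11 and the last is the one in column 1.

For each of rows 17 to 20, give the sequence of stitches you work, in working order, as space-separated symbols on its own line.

Row 17: chart row 5, RS - tile across columns 1-11 and work as-is.
Row 18: chart row 6, WS - tiled (columns 1-11): K K2TOG P K2TOG K K2TOG P K2TOG K K2TOG P; work from column 11 back to 1 with K<->P swapped.
Row 19: chart row 1, RS - tile across columns 1-11 and work as-is.
Row 20: chart row 2, WS - tiled (columns 1-11): P K K2TOG YO P K K2TOG YO P K K2TOG; work from column 11 back to 1 with K<->P swapped.

Result:
P P P P P P P P P P P
K K2TOG P K2TOG K K2TOG P K2TOG K K2TOG P
K2TOG YO K2TOG K K2TOG YO K2TOG K K2TOG YO K2TOG
K2TOG P K YO K2TOG P K YO K2TOG P K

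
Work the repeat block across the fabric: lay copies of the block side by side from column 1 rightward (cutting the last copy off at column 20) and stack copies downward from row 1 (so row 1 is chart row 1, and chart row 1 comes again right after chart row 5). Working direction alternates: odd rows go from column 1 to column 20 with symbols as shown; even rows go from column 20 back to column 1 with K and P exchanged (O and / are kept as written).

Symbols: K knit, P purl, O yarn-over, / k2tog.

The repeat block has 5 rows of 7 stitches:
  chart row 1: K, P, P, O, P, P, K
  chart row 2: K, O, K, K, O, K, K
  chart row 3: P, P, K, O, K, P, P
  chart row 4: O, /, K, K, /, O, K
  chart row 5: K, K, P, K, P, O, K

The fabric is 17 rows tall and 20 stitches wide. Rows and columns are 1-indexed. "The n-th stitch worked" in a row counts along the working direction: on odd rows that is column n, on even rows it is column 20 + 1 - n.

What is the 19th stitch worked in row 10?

Row 10 uses chart row ((10-1) mod 5)+1 = 5. Row 10 is even, so WS.
Chart row 5 tiled across columns 1-20: K K P K P O K K K P K P O K K K P K P O
Wrong side: read the tiled row from column 20 down to 1 and exchange K with P (leave O, /).
Row 10 as worked: O K P K P P P O K P K P P P O K P K P P
The 19th stitch worked is P.

Stitch:
P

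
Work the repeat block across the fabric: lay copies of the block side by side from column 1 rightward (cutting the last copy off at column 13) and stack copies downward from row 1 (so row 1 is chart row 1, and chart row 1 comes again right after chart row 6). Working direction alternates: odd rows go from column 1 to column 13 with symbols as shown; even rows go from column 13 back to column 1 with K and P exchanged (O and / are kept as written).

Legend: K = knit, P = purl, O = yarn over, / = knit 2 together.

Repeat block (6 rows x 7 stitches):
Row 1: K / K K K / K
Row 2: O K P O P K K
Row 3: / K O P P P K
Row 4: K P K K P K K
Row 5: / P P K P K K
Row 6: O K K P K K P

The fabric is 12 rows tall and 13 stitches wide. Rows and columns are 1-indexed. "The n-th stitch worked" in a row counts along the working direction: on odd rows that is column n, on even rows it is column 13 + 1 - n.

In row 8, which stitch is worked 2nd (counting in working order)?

For row 8: chart row = ((8-1) mod 6) + 1 = 2; this is a WS (even) row.
Chart row 2 tiled across columns 1-13: O K P O P K K O K P O P K
WS: work from column 13 back to column 1 (reverse the tiled row), swapping K<->P (O and / unchanged).
Row 8 as worked: P K O K P O P P K O K P O
Stitch 2 in working order -> K

Stitch:
K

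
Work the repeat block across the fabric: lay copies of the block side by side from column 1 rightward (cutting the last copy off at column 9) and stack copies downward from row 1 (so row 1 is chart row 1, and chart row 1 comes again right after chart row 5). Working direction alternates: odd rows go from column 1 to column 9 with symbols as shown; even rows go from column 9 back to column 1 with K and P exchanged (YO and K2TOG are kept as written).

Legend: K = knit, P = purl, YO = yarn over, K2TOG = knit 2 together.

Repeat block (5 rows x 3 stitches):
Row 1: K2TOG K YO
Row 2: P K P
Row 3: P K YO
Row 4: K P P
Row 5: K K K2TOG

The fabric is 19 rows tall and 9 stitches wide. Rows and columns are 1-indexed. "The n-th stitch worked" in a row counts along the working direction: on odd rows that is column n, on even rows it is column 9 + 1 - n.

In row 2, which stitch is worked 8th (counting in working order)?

Row 2: (2-1) mod 5 = 1, so use chart row 2. Even row -> WS.
Chart row 2 tiled across columns 1-9: P K P P K P P K P
WS row: flip the tiled sequence (start at column 9) and apply K<->P; YO and K2TOG stay.
Row 2 as worked: K P K K P K K P K
Counting 8 along the worked row gives P.

== STITCH ==
P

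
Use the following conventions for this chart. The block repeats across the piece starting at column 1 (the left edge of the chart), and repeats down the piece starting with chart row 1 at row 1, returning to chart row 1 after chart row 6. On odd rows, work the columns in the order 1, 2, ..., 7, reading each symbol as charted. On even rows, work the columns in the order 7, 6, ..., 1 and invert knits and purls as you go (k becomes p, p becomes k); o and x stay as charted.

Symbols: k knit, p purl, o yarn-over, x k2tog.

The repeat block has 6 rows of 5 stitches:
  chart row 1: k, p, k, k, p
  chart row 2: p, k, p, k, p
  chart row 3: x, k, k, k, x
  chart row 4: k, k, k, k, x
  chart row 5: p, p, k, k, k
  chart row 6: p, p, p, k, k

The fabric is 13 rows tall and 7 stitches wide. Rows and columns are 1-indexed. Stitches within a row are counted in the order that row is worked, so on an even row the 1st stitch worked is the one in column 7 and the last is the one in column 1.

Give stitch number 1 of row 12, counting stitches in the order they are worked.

Row 12: (12-1) mod 6 = 5, so use chart row 6. Even row -> WS.
Chart row 6 tiled across columns 1-7: p p p k k p p
Wrong side: read the tiled row from column 7 down to 1 and exchange k with p (leave o, x).
Row 12 as worked: k k p p k k k
Stitch 1 in working order -> k

Result:
k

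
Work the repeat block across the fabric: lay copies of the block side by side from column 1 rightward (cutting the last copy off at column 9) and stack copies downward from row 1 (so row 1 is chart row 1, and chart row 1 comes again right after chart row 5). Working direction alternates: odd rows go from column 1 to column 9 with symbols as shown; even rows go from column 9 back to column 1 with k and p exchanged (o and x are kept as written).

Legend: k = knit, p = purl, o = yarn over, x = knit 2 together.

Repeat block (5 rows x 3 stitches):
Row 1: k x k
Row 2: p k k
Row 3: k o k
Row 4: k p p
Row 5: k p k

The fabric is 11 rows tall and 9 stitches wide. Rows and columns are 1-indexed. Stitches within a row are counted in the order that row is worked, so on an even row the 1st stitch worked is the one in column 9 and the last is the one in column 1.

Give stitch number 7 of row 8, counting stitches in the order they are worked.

Row 8: (8-1) mod 5 = 2, so use chart row 3. Even row -> WS.
Chart row 3 tiled across columns 1-9: k o k k o k k o k
WS row: flip the tiled sequence (start at column 9) and apply k<->p; o and x stay.
Row 8 as worked: p o p p o p p o p
Counting 7 along the worked row gives p.

Stitch:
p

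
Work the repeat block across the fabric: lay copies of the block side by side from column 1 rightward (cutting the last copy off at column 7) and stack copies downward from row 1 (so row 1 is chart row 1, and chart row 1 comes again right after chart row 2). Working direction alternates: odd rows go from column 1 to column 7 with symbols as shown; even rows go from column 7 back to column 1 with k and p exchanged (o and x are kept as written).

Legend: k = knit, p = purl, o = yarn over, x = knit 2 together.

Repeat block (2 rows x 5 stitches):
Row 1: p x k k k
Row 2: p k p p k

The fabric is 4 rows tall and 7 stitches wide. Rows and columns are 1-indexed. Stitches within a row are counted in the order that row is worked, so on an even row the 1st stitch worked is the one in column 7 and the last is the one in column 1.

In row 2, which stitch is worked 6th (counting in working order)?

Row 2: (2-1) mod 2 = 1, so use chart row 2. Even row -> WS.
Chart row 2 tiled across columns 1-7: p k p p k p k
WS: work from column 7 back to column 1 (reverse the tiled row), swapping k<->p (o and x unchanged).
Row 2 as worked: p k p k k p k
Stitch 6 in working order -> p

== STITCH ==
p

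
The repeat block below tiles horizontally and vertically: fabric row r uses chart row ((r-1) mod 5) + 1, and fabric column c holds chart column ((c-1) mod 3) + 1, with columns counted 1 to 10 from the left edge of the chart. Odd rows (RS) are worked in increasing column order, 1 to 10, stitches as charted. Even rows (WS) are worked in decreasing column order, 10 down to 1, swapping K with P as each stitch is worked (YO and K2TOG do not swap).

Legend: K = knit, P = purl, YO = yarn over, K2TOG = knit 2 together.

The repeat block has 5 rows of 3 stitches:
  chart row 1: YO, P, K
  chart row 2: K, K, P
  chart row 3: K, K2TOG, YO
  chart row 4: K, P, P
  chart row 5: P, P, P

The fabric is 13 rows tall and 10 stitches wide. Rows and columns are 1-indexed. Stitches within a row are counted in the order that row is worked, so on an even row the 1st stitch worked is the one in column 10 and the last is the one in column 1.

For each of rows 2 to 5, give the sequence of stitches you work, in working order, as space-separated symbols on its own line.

Rows as worked:
P K P P K P P K P P
K K2TOG YO K K2TOG YO K K2TOG YO K
P K K P K K P K K P
P P P P P P P P P P

Derivation:
Row 2: chart row 2, WS - tiled (columns 1-10): K K P K K P K K P K; work from column 10 back to 1 with K<->P swapped.
Row 3: chart row 3, RS - tile across columns 1-10 and work as-is.
Row 4: chart row 4, WS - tiled (columns 1-10): K P P K P P K P P K; work from column 10 back to 1 with K<->P swapped.
Row 5: chart row 5, RS - tile across columns 1-10 and work as-is.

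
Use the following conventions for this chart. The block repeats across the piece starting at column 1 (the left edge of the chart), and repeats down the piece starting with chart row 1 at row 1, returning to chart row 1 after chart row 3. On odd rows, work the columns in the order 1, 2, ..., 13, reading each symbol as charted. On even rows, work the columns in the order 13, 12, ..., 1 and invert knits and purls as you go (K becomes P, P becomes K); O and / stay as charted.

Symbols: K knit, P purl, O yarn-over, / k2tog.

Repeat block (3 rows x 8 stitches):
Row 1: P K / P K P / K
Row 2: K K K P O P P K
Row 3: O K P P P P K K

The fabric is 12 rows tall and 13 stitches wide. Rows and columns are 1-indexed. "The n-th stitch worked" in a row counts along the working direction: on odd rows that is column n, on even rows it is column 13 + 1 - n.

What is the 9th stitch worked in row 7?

Row 7: (7-1) mod 3 = 0, so use chart row 1. Odd row -> RS.
Chart row 1 tiled across columns 1-13: P K / P K P / K P K / P K
RS: work column 1 to column 13, symbols as charted — the tiled row is the row as worked.
Counting 9 along the worked row gives P.

Stitch:
P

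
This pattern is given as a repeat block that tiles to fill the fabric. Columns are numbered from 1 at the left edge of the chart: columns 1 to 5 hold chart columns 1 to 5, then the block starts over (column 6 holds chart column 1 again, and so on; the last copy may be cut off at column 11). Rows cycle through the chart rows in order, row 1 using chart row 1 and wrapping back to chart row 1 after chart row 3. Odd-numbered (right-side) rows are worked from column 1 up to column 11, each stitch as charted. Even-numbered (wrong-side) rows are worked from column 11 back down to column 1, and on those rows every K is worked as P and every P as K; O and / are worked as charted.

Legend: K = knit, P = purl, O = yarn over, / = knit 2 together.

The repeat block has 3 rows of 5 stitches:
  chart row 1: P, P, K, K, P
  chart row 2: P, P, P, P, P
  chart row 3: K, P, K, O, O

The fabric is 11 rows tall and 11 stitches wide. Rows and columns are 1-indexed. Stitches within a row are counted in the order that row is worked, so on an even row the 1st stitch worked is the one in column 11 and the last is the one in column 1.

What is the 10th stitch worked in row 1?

== STITCH ==
P

Derivation:
Row 1 uses chart row ((1-1) mod 3)+1 = 1. Row 1 is odd, so RS.
Chart row 1 tiled across columns 1-11: P P K K P P P K K P P
RS: work column 1 to column 11, symbols as charted — the tiled row is the row as worked.
The 10th stitch worked is P.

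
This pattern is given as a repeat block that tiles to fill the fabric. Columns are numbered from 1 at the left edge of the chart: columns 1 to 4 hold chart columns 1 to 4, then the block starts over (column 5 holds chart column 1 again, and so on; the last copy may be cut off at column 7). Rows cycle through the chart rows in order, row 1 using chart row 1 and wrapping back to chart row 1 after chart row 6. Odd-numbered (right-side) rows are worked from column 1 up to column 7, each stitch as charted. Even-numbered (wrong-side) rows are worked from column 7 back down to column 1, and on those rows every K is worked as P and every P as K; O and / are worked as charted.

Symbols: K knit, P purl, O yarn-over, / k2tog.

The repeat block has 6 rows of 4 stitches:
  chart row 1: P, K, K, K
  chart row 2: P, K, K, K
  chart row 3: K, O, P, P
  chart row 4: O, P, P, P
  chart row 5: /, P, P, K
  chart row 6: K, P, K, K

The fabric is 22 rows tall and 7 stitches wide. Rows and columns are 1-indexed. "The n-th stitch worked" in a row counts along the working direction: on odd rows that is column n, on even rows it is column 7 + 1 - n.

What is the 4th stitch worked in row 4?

Row 4 uses chart row ((4-1) mod 6)+1 = 4. Row 4 is even, so WS.
Chart row 4 tiled across columns 1-7: O P P P O P P
Wrong side: read the tiled row from column 7 down to 1 and exchange K with P (leave O, /).
Row 4 as worked: K K O K K K O
Counting 4 along the worked row gives K.

== STITCH ==
K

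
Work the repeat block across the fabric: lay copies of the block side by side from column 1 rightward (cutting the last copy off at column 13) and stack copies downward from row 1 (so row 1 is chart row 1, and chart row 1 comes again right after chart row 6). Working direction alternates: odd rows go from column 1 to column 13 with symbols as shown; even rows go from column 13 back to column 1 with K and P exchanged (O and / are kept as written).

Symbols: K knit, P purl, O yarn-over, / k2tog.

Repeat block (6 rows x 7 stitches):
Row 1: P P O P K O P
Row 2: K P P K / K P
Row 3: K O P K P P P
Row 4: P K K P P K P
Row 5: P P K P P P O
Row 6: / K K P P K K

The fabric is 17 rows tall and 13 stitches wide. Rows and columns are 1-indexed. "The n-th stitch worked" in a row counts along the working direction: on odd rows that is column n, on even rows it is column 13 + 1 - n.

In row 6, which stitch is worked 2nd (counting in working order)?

For row 6: chart row = ((6-1) mod 6) + 1 = 6; this is a WS (even) row.
Chart row 6 tiled across columns 1-13: / K K P P K K / K K P P K
WS row: flip the tiled sequence (start at column 13) and apply K<->P; O and / stay.
Row 6 as worked: P K K P P / P P K K P P /
The 2nd stitch worked is K.

== STITCH ==
K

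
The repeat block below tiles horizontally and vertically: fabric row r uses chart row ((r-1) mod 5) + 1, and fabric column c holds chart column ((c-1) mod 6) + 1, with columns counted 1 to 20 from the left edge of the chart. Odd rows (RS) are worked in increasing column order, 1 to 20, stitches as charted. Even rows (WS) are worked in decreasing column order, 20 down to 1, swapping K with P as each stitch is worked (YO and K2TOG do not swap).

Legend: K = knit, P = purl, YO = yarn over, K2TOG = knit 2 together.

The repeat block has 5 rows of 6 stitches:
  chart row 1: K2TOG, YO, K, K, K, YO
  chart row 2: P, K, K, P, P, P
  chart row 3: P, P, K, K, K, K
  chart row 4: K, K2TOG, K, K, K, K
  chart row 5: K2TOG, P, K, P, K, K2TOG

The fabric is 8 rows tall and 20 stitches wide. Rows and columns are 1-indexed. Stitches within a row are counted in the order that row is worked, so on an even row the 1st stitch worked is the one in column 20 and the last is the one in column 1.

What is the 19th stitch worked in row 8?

Row 8 uses chart row ((8-1) mod 5)+1 = 3. Row 8 is even, so WS.
Chart row 3 tiled across columns 1-20: P P K K K K P P K K K K P P K K K K P P
Wrong side: read the tiled row from column 20 down to 1 and exchange K with P (leave YO, K2TOG).
Row 8 as worked: K K P P P P K K P P P P K K P P P P K K
Stitch 19 in working order -> K

== STITCH ==
K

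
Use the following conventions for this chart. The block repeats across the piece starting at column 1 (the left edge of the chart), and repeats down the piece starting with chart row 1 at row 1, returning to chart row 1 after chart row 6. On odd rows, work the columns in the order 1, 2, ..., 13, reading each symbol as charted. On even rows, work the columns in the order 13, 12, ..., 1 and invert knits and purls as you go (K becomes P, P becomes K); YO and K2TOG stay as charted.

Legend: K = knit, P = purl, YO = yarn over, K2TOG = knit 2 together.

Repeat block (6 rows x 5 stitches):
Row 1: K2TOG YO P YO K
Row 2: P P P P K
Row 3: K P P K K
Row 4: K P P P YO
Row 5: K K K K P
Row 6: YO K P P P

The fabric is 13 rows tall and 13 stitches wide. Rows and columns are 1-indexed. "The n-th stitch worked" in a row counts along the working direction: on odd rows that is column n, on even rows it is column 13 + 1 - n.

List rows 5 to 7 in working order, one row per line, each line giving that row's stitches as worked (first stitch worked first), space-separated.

Rows as worked:
K K K K P K K K K P K K K
K P YO K K K P YO K K K P YO
K2TOG YO P YO K K2TOG YO P YO K K2TOG YO P

Derivation:
Row 5: chart row 5, RS - tile across columns 1-13 and work as-is.
Row 6: chart row 6, WS - tiled (columns 1-13): YO K P P P YO K P P P YO K P; work from column 13 back to 1 with K<->P swapped.
Row 7: chart row 1, RS - tile across columns 1-13 and work as-is.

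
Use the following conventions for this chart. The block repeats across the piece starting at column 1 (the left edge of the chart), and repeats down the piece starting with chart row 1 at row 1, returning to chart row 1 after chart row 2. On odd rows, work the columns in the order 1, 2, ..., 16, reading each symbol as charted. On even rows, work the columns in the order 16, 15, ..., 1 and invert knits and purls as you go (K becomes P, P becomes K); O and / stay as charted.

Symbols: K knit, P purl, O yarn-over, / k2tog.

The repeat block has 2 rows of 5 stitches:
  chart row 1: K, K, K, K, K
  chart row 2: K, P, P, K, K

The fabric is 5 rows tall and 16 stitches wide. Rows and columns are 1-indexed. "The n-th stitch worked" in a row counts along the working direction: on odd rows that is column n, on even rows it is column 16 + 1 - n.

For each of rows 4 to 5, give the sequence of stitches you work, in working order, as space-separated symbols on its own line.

Rows as worked:
P P P K K P P P K K P P P K K P
K K K K K K K K K K K K K K K K

Derivation:
Row 4: chart row 2, WS - tiled (columns 1-16): K P P K K K P P K K K P P K K K; work from column 16 back to 1 with K<->P swapped.
Row 5: chart row 1, RS - tile across columns 1-16 and work as-is.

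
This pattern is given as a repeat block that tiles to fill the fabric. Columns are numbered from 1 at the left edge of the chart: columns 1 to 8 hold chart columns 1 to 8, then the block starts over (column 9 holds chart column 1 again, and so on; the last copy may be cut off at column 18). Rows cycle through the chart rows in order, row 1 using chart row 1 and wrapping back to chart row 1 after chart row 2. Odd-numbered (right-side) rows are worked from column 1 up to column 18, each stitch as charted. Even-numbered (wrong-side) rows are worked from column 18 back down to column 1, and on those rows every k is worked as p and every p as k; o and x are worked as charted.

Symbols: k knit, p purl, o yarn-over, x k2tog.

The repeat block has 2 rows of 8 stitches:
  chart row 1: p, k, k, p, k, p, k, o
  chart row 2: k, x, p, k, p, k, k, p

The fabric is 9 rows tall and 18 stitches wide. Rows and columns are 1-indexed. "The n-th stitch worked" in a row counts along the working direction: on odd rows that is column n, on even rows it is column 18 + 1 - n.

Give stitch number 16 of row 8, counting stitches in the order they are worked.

Row 8: (8-1) mod 2 = 1, so use chart row 2. Even row -> WS.
Chart row 2 tiled across columns 1-18: k x p k p k k p k x p k p k k p k x
Wrong side: read the tiled row from column 18 down to 1 and exchange k with p (leave o, x).
Row 8 as worked: x p k p p k p k x p k p p k p k x p
The 16th stitch worked is k.

Result:
k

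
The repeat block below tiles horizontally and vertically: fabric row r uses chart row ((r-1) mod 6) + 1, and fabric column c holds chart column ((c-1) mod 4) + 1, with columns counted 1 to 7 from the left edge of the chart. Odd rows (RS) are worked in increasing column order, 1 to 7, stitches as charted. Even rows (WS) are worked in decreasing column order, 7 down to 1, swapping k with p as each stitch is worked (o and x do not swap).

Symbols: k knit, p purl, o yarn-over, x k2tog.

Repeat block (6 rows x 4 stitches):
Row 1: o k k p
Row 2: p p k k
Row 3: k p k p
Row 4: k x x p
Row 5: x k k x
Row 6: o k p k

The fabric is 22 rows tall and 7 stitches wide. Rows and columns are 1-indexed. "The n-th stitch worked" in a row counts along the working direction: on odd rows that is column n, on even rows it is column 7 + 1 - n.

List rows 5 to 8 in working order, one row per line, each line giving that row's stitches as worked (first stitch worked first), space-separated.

Row 5: chart row 5, RS - tile across columns 1-7 and work as-is.
Row 6: chart row 6, WS - tiled (columns 1-7): o k p k o k p; work from column 7 back to 1 with k<->p swapped.
Row 7: chart row 1, RS - tile across columns 1-7 and work as-is.
Row 8: chart row 2, WS - tiled (columns 1-7): p p k k p p k; work from column 7 back to 1 with k<->p swapped.

Result:
x k k x x k k
k p o p k p o
o k k p o k k
p k k p p k k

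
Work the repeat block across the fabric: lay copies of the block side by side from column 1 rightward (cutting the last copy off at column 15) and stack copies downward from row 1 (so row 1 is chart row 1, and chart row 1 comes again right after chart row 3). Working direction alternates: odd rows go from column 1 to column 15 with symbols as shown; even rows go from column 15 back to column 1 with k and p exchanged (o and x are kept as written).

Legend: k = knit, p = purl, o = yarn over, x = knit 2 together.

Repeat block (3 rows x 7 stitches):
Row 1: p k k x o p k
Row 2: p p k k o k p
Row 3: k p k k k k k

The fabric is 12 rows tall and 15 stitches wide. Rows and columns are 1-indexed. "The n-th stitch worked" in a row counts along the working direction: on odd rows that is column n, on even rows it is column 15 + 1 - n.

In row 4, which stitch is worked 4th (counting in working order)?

Result:
o

Derivation:
Row 4 uses chart row ((4-1) mod 3)+1 = 1. Row 4 is even, so WS.
Chart row 1 tiled across columns 1-15: p k k x o p k p k k x o p k p
Wrong side: read the tiled row from column 15 down to 1 and exchange k with p (leave o, x).
Row 4 as worked: k p k o x p p k p k o x p p k
The 4th stitch worked is o.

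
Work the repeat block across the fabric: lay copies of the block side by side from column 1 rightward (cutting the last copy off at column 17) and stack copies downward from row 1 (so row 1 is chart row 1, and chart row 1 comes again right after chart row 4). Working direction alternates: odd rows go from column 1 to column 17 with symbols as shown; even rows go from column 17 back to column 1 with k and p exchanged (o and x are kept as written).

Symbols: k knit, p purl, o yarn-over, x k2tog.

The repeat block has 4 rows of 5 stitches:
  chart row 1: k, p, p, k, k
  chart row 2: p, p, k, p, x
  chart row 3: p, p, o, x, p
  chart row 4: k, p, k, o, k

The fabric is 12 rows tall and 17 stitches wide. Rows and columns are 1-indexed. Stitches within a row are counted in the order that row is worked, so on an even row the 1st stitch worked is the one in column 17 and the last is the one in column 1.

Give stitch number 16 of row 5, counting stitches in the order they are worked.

Row 5: (5-1) mod 4 = 0, so use chart row 1. Odd row -> RS.
Chart row 1 tiled across columns 1-17: k p p k k k p p k k k p p k k k p
RS: work column 1 to column 17, symbols as charted — the tiled row is the row as worked.
The 16th stitch worked is k.

Result:
k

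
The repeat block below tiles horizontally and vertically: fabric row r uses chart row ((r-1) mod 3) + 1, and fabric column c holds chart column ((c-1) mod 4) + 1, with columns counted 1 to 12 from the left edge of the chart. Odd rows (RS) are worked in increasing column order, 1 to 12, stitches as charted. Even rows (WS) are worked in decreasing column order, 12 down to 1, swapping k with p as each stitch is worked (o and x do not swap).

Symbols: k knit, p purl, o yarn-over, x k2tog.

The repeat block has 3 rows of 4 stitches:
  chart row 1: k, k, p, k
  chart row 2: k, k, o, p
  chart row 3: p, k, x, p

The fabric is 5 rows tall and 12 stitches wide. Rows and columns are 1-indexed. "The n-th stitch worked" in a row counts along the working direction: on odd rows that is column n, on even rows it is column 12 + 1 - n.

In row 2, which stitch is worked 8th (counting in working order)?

Row 2: (2-1) mod 3 = 1, so use chart row 2. Even row -> WS.
Chart row 2 tiled across columns 1-12: k k o p k k o p k k o p
WS: work from column 12 back to column 1 (reverse the tiled row), swapping k<->p (o and x unchanged).
Row 2 as worked: k o p p k o p p k o p p
Counting 8 along the worked row gives p.

Stitch:
p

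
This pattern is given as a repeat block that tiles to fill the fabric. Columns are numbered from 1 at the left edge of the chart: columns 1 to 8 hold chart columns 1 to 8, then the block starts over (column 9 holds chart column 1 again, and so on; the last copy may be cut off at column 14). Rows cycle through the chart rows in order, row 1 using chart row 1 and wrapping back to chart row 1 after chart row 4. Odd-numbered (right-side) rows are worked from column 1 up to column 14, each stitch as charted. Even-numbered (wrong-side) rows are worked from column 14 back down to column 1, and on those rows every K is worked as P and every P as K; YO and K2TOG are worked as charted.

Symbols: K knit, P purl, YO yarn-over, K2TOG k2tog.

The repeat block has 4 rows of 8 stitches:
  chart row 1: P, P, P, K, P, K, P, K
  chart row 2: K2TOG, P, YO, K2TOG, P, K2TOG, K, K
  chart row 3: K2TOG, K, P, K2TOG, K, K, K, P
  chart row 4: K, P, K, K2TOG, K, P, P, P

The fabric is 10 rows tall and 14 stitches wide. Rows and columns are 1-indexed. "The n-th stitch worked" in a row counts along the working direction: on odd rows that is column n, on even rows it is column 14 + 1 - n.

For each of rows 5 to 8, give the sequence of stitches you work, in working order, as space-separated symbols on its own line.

Row 5: chart row 1, RS - tile across columns 1-14 and work as-is.
Row 6: chart row 2, WS - tiled (columns 1-14): K2TOG P YO K2TOG P K2TOG K K K2TOG P YO K2TOG P K2TOG; work from column 14 back to 1 with K<->P swapped.
Row 7: chart row 3, RS - tile across columns 1-14 and work as-is.
Row 8: chart row 4, WS - tiled (columns 1-14): K P K K2TOG K P P P K P K K2TOG K P; work from column 14 back to 1 with K<->P swapped.

== ROWS AS WORKED ==
P P P K P K P K P P P K P K
K2TOG K K2TOG YO K K2TOG P P K2TOG K K2TOG YO K K2TOG
K2TOG K P K2TOG K K K P K2TOG K P K2TOG K K
K P K2TOG P K P K K K P K2TOG P K P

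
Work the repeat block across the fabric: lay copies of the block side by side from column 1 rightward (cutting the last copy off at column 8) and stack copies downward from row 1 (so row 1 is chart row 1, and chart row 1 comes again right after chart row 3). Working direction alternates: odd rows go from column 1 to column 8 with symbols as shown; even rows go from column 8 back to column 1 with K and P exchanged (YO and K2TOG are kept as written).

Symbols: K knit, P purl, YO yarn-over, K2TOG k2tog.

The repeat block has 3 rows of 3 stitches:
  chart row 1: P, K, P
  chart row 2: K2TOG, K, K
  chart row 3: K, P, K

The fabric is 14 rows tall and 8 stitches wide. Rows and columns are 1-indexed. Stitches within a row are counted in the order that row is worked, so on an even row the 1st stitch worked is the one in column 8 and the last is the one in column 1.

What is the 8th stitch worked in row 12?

Stitch:
P

Derivation:
Row 12: (12-1) mod 3 = 2, so use chart row 3. Even row -> WS.
Chart row 3 tiled across columns 1-8: K P K K P K K P
WS: work from column 8 back to column 1 (reverse the tiled row), swapping K<->P (YO and K2TOG unchanged).
Row 12 as worked: K P P K P P K P
The 8th stitch worked is P.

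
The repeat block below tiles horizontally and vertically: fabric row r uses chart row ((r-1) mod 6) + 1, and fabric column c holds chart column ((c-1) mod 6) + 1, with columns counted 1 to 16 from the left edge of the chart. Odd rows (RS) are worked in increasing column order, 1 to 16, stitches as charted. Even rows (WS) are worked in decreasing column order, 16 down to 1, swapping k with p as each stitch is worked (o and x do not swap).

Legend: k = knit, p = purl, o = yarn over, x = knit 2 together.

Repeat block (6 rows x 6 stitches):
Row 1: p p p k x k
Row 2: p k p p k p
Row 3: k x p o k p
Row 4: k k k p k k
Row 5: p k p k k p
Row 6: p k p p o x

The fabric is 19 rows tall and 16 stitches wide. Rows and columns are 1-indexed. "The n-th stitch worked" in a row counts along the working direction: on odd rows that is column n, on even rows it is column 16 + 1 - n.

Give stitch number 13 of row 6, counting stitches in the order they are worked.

Row 6 uses chart row ((6-1) mod 6)+1 = 6. Row 6 is even, so WS.
Chart row 6 tiled across columns 1-16: p k p p o x p k p p o x p k p p
WS row: flip the tiled sequence (start at column 16) and apply k<->p; o and x stay.
Row 6 as worked: k k p k x o k k p k x o k k p k
Stitch 13 in working order -> k

== STITCH ==
k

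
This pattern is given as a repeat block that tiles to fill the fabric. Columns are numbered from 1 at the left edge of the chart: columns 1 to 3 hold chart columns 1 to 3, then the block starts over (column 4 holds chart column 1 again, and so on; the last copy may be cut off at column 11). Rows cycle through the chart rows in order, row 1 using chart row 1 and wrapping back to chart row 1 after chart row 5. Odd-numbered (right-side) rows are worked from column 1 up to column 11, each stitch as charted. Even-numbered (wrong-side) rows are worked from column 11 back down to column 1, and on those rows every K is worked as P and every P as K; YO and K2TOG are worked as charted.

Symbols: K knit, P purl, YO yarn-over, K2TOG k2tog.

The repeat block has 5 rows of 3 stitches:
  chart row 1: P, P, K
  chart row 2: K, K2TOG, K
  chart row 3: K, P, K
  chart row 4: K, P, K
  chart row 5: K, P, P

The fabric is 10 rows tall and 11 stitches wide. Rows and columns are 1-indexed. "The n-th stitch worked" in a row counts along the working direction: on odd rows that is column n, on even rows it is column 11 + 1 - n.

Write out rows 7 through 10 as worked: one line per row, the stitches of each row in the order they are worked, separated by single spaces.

Row 7: chart row 2, RS - tile across columns 1-11 and work as-is.
Row 8: chart row 3, WS - tiled (columns 1-11): K P K K P K K P K K P; work from column 11 back to 1 with K<->P swapped.
Row 9: chart row 4, RS - tile across columns 1-11 and work as-is.
Row 10: chart row 5, WS - tiled (columns 1-11): K P P K P P K P P K P; work from column 11 back to 1 with K<->P swapped.

== ROWS AS WORKED ==
K K2TOG K K K2TOG K K K2TOG K K K2TOG
K P P K P P K P P K P
K P K K P K K P K K P
K P K K P K K P K K P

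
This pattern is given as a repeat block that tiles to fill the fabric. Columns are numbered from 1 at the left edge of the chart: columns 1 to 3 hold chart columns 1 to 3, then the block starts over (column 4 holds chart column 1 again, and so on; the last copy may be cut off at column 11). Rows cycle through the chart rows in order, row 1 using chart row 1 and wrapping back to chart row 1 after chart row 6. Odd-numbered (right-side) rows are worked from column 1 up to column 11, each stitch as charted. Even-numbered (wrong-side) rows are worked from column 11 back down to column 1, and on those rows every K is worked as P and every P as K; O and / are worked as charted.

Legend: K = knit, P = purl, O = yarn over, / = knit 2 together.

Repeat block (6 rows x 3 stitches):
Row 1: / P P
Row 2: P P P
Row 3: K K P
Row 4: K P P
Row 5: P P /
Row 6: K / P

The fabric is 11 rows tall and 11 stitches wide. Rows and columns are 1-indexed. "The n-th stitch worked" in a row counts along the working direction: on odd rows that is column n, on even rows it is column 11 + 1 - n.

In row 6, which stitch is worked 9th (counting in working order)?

Row 6 uses chart row ((6-1) mod 6)+1 = 6. Row 6 is even, so WS.
Chart row 6 tiled across columns 1-11: K / P K / P K / P K /
WS: work from column 11 back to column 1 (reverse the tiled row), swapping K<->P (O and / unchanged).
Row 6 as worked: / P K / P K / P K / P
Counting 9 along the worked row gives K.

Result:
K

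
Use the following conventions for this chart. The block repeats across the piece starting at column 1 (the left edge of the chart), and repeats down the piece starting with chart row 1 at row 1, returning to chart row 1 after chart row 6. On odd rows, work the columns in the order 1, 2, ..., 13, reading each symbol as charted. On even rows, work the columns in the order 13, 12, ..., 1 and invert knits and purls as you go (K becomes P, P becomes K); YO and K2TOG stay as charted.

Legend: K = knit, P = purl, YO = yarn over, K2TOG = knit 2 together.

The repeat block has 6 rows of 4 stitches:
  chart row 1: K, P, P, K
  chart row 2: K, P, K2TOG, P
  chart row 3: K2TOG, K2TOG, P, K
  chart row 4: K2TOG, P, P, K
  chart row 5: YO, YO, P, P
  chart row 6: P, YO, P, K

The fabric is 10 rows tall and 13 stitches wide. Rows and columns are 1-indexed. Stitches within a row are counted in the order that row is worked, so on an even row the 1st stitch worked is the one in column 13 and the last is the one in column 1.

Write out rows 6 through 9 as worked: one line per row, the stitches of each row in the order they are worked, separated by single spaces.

Row 6: chart row 6, WS - tiled (columns 1-13): P YO P K P YO P K P YO P K P; work from column 13 back to 1 with K<->P swapped.
Row 7: chart row 1, RS - tile across columns 1-13 and work as-is.
Row 8: chart row 2, WS - tiled (columns 1-13): K P K2TOG P K P K2TOG P K P K2TOG P K; work from column 13 back to 1 with K<->P swapped.
Row 9: chart row 3, RS - tile across columns 1-13 and work as-is.

== ROWS AS WORKED ==
K P K YO K P K YO K P K YO K
K P P K K P P K K P P K K
P K K2TOG K P K K2TOG K P K K2TOG K P
K2TOG K2TOG P K K2TOG K2TOG P K K2TOG K2TOG P K K2TOG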